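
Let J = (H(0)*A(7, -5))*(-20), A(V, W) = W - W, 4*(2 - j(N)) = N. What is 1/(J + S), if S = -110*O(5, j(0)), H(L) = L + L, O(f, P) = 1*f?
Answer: -1/550 ≈ -0.0018182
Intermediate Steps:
j(N) = 2 - N/4
O(f, P) = f
A(V, W) = 0
H(L) = 2*L
S = -550 (S = -110*5 = -550)
J = 0 (J = ((2*0)*0)*(-20) = (0*0)*(-20) = 0*(-20) = 0)
1/(J + S) = 1/(0 - 550) = 1/(-550) = -1/550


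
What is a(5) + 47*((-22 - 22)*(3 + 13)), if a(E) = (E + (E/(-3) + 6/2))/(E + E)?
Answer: -992621/30 ≈ -33087.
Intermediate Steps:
a(E) = (3 + 2*E/3)/(2*E) (a(E) = (E + (E*(-1/3) + 6*(1/2)))/((2*E)) = (E + (-E/3 + 3))*(1/(2*E)) = (E + (3 - E/3))*(1/(2*E)) = (3 + 2*E/3)*(1/(2*E)) = (3 + 2*E/3)/(2*E))
a(5) + 47*((-22 - 22)*(3 + 13)) = (1/6)*(9 + 2*5)/5 + 47*((-22 - 22)*(3 + 13)) = (1/6)*(1/5)*(9 + 10) + 47*(-44*16) = (1/6)*(1/5)*19 + 47*(-704) = 19/30 - 33088 = -992621/30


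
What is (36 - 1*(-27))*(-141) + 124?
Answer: -8759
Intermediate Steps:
(36 - 1*(-27))*(-141) + 124 = (36 + 27)*(-141) + 124 = 63*(-141) + 124 = -8883 + 124 = -8759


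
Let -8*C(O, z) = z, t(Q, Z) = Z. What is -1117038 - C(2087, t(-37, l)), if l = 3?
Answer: -8936301/8 ≈ -1.1170e+6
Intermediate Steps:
C(O, z) = -z/8
-1117038 - C(2087, t(-37, l)) = -1117038 - (-1)*3/8 = -1117038 - 1*(-3/8) = -1117038 + 3/8 = -8936301/8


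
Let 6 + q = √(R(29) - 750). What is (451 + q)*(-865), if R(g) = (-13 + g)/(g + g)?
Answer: -384925 - 865*I*√630518/29 ≈ -3.8493e+5 - 23685.0*I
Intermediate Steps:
R(g) = (-13 + g)/(2*g) (R(g) = (-13 + g)/((2*g)) = (-13 + g)*(1/(2*g)) = (-13 + g)/(2*g))
q = -6 + I*√630518/29 (q = -6 + √((½)*(-13 + 29)/29 - 750) = -6 + √((½)*(1/29)*16 - 750) = -6 + √(8/29 - 750) = -6 + √(-21742/29) = -6 + I*√630518/29 ≈ -6.0 + 27.381*I)
(451 + q)*(-865) = (451 + (-6 + I*√630518/29))*(-865) = (445 + I*√630518/29)*(-865) = -384925 - 865*I*√630518/29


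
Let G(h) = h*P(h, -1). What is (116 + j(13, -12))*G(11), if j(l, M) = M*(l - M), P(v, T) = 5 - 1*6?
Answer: 2024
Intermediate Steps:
P(v, T) = -1 (P(v, T) = 5 - 6 = -1)
G(h) = -h (G(h) = h*(-1) = -h)
(116 + j(13, -12))*G(11) = (116 - 12*(13 - 1*(-12)))*(-1*11) = (116 - 12*(13 + 12))*(-11) = (116 - 12*25)*(-11) = (116 - 300)*(-11) = -184*(-11) = 2024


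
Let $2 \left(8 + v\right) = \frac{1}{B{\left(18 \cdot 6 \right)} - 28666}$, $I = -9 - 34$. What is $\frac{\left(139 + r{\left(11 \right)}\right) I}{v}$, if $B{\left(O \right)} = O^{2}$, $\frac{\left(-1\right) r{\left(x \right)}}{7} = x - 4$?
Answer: $\frac{131595480}{272033} \approx 483.75$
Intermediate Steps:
$r{\left(x \right)} = 28 - 7 x$ ($r{\left(x \right)} = - 7 \left(x - 4\right) = - 7 \left(-4 + x\right) = 28 - 7 x$)
$I = -43$ ($I = -9 - 34 = -43$)
$v = - \frac{272033}{34004}$ ($v = -8 + \frac{1}{2 \left(\left(18 \cdot 6\right)^{2} - 28666\right)} = -8 + \frac{1}{2 \left(108^{2} - 28666\right)} = -8 + \frac{1}{2 \left(11664 - 28666\right)} = -8 + \frac{1}{2 \left(-17002\right)} = -8 + \frac{1}{2} \left(- \frac{1}{17002}\right) = -8 - \frac{1}{34004} = - \frac{272033}{34004} \approx -8.0$)
$\frac{\left(139 + r{\left(11 \right)}\right) I}{v} = \frac{\left(139 + \left(28 - 77\right)\right) \left(-43\right)}{- \frac{272033}{34004}} = \left(139 + \left(28 - 77\right)\right) \left(-43\right) \left(- \frac{34004}{272033}\right) = \left(139 - 49\right) \left(-43\right) \left(- \frac{34004}{272033}\right) = 90 \left(-43\right) \left(- \frac{34004}{272033}\right) = \left(-3870\right) \left(- \frac{34004}{272033}\right) = \frac{131595480}{272033}$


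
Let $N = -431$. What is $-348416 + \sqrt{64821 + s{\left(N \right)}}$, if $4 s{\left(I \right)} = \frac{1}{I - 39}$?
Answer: $-348416 + \frac{\sqrt{57275835130}}{940} \approx -3.4816 \cdot 10^{5}$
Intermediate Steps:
$s{\left(I \right)} = \frac{1}{4 \left(-39 + I\right)}$ ($s{\left(I \right)} = \frac{1}{4 \left(I - 39\right)} = \frac{1}{4 \left(-39 + I\right)}$)
$-348416 + \sqrt{64821 + s{\left(N \right)}} = -348416 + \sqrt{64821 + \frac{1}{4 \left(-39 - 431\right)}} = -348416 + \sqrt{64821 + \frac{1}{4 \left(-470\right)}} = -348416 + \sqrt{64821 + \frac{1}{4} \left(- \frac{1}{470}\right)} = -348416 + \sqrt{64821 - \frac{1}{1880}} = -348416 + \sqrt{\frac{121863479}{1880}} = -348416 + \frac{\sqrt{57275835130}}{940}$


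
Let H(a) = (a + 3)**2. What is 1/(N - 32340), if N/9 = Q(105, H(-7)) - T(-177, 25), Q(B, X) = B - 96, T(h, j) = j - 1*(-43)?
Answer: -1/32871 ≈ -3.0422e-5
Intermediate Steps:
T(h, j) = 43 + j (T(h, j) = j + 43 = 43 + j)
H(a) = (3 + a)**2
Q(B, X) = -96 + B
N = -531 (N = 9*((-96 + 105) - (43 + 25)) = 9*(9 - 1*68) = 9*(9 - 68) = 9*(-59) = -531)
1/(N - 32340) = 1/(-531 - 32340) = 1/(-32871) = -1/32871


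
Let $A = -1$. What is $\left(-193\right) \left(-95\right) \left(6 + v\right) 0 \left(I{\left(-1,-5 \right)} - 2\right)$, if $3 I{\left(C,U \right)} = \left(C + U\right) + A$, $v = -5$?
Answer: $0$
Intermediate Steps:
$I{\left(C,U \right)} = - \frac{1}{3} + \frac{C}{3} + \frac{U}{3}$ ($I{\left(C,U \right)} = \frac{\left(C + U\right) - 1}{3} = \frac{-1 + C + U}{3} = - \frac{1}{3} + \frac{C}{3} + \frac{U}{3}$)
$\left(-193\right) \left(-95\right) \left(6 + v\right) 0 \left(I{\left(-1,-5 \right)} - 2\right) = \left(-193\right) \left(-95\right) \left(6 - 5\right) 0 \left(\left(- \frac{1}{3} + \frac{1}{3} \left(-1\right) + \frac{1}{3} \left(-5\right)\right) - 2\right) = 18335 \cdot 1 \cdot 0 \left(\left(- \frac{1}{3} - \frac{1}{3} - \frac{5}{3}\right) - 2\right) = 18335 \cdot 0 \left(- \frac{7}{3} - 2\right) = 18335 \cdot 0 \left(- \frac{13}{3}\right) = 18335 \cdot 0 = 0$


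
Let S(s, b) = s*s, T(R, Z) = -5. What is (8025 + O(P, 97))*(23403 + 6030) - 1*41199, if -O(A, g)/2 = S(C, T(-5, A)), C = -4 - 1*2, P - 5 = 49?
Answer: 234039450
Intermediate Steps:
P = 54 (P = 5 + 49 = 54)
C = -6 (C = -4 - 2 = -6)
S(s, b) = s²
O(A, g) = -72 (O(A, g) = -2*(-6)² = -2*36 = -72)
(8025 + O(P, 97))*(23403 + 6030) - 1*41199 = (8025 - 72)*(23403 + 6030) - 1*41199 = 7953*29433 - 41199 = 234080649 - 41199 = 234039450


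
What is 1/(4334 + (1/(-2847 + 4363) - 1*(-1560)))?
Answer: 1516/8935305 ≈ 0.00016966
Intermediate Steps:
1/(4334 + (1/(-2847 + 4363) - 1*(-1560))) = 1/(4334 + (1/1516 + 1560)) = 1/(4334 + 2364961/1516) = 1/(8935305/1516) = 1516/8935305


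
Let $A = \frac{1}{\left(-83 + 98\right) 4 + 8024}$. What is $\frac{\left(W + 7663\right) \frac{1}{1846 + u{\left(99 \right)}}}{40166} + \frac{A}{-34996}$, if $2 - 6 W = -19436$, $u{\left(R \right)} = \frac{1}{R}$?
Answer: $\frac{152676503654183}{1038347134267548560} \approx 0.00014704$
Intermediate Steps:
$W = \frac{9719}{3}$ ($W = \frac{1}{3} - - \frac{9718}{3} = \frac{1}{3} + \frac{9718}{3} = \frac{9719}{3} \approx 3239.7$)
$A = \frac{1}{8084}$ ($A = \frac{1}{15 \cdot 4 + 8024} = \frac{1}{60 + 8024} = \frac{1}{8084} \approx 0.0001237$)
$\frac{\left(W + 7663\right) \frac{1}{1846 + u{\left(99 \right)}}}{40166} + \frac{A}{-34996} = \frac{\left(\frac{9719}{3} + 7663\right) \frac{1}{1846 + \frac{1}{99}}}{40166} + \frac{1}{8084 \left(-34996\right)} = \frac{32708}{3 \left(1846 + \frac{1}{99}\right)} \frac{1}{40166} + \frac{1}{8084} \left(- \frac{1}{34996}\right) = \frac{32708}{3 \cdot \frac{182755}{99}} \cdot \frac{1}{40166} - \frac{1}{282907664} = \frac{32708}{3} \cdot \frac{99}{182755} \cdot \frac{1}{40166} - \frac{1}{282907664} = \frac{1079364}{182755} \cdot \frac{1}{40166} - \frac{1}{282907664} = \frac{539682}{3670268665} - \frac{1}{282907664} = \frac{152676503654183}{1038347134267548560}$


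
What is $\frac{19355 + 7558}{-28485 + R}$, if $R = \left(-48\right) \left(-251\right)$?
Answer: $- \frac{8971}{5479} \approx -1.6373$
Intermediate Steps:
$R = 12048$
$\frac{19355 + 7558}{-28485 + R} = \frac{19355 + 7558}{-28485 + 12048} = \frac{26913}{-16437} = 26913 \left(- \frac{1}{16437}\right) = - \frac{8971}{5479}$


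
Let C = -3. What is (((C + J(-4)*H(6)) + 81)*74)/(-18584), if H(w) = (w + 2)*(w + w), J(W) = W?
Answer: 5661/4646 ≈ 1.2185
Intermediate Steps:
H(w) = 2*w*(2 + w) (H(w) = (2 + w)*(2*w) = 2*w*(2 + w))
(((C + J(-4)*H(6)) + 81)*74)/(-18584) = (((-3 - 8*6*(2 + 6)) + 81)*74)/(-18584) = (((-3 - 8*6*8) + 81)*74)*(-1/18584) = (((-3 - 4*96) + 81)*74)*(-1/18584) = (((-3 - 384) + 81)*74)*(-1/18584) = ((-387 + 81)*74)*(-1/18584) = -306*74*(-1/18584) = -22644*(-1/18584) = 5661/4646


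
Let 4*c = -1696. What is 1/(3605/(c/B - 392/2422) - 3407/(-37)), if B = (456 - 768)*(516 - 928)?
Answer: -16985701/369214759429 ≈ -4.6005e-5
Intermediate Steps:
c = -424 (c = (¼)*(-1696) = -424)
B = 128544 (B = -312*(-412) = 128544)
1/(3605/(c/B - 392/2422) - 3407/(-37)) = 1/(3605/(-424/128544 - 392/2422) - 3407/(-37)) = 1/(3605/(-424*1/128544 - 392*1/2422) - 3407*(-1/37)) = 1/(3605/(-53/16068 - 28/173) + 3407/37) = 1/(3605/(-459073/2779764) + 3407/37) = 1/(3605*(-2779764/459073) + 3407/37) = 1/(-10021049220/459073 + 3407/37) = 1/(-369214759429/16985701) = -16985701/369214759429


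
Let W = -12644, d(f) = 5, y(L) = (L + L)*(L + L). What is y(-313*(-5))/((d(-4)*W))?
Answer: -489845/3161 ≈ -154.97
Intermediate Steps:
y(L) = 4*L² (y(L) = (2*L)*(2*L) = 4*L²)
y(-313*(-5))/((d(-4)*W)) = (4*(-313*(-5))²)/((5*(-12644))) = (4*1565²)/(-63220) = (4*2449225)*(-1/63220) = 9796900*(-1/63220) = -489845/3161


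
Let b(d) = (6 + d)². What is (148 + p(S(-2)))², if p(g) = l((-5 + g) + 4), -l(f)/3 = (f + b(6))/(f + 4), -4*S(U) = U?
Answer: 625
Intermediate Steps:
S(U) = -U/4
l(f) = -3*(144 + f)/(4 + f) (l(f) = -3*(f + (6 + 6)²)/(f + 4) = -3*(f + 12²)/(4 + f) = -3*(f + 144)/(4 + f) = -3*(144 + f)/(4 + f))
p(g) = 3*(-143 - g)/(3 + g) (p(g) = 3*(-144 - ((-5 + g) + 4))/(4 + ((-5 + g) + 4)) = 3*(-144 - (-1 + g))/(4 + (-1 + g)) = 3*(-144 + (1 - g))/(3 + g) = 3*(-143 - g)/(3 + g))
(148 + p(S(-2)))² = (148 + 3*(-143 - (-1)*(-2)/4)/(3 - ¼*(-2)))² = (148 + 3*(-143 - 1*½)/(3 + ½))² = (148 + 3*(-143 - ½)/(7/2))² = (148 + 3*(2/7)*(-287/2))² = (148 - 123)² = 25² = 625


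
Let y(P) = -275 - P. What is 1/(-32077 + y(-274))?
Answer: -1/32078 ≈ -3.1174e-5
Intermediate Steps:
1/(-32077 + y(-274)) = 1/(-32077 + (-275 - 1*(-274))) = 1/(-32077 + (-275 + 274)) = 1/(-32077 - 1) = 1/(-32078) = -1/32078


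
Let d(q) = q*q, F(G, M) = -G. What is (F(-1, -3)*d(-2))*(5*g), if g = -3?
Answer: -60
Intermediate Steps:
d(q) = q²
(F(-1, -3)*d(-2))*(5*g) = (-1*(-1)*(-2)²)*(5*(-3)) = (1*4)*(-15) = 4*(-15) = -60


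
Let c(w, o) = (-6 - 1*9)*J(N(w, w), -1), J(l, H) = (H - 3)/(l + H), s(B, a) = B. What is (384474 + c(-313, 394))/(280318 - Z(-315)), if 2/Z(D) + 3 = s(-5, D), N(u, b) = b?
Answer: 241449552/176039861 ≈ 1.3716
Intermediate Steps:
Z(D) = -¼ (Z(D) = 2/(-3 - 5) = 2/(-8) = 2*(-⅛) = -¼)
J(l, H) = (-3 + H)/(H + l)
c(w, o) = 60/(-1 + w) (c(w, o) = (-6 - 1*9)*((-3 - 1)/(-1 + w)) = (-6 - 9)*(-4/(-1 + w)) = -(-60)/(-1 + w) = 60/(-1 + w))
(384474 + c(-313, 394))/(280318 - Z(-315)) = (384474 + 60/(-1 - 313))/(280318 - 1*(-¼)) = (384474 + 60/(-314))/(280318 + ¼) = (384474 + 60*(-1/314))/(1121273/4) = (384474 - 30/157)*(4/1121273) = (60362388/157)*(4/1121273) = 241449552/176039861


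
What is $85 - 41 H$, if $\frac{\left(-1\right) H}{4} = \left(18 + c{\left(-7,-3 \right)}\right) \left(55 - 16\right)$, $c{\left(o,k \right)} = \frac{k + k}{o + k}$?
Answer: $\frac{595253}{5} \approx 1.1905 \cdot 10^{5}$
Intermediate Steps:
$c{\left(o,k \right)} = \frac{2 k}{k + o}$
$H = - \frac{14508}{5}$ ($H = - 4 \left(18 + 2 \left(-3\right) \frac{1}{-3 - 7}\right) \left(55 - 16\right) = - 4 \left(18 + 2 \left(-3\right) \frac{1}{-10}\right) 39 = - 4 \left(18 + 2 \left(-3\right) \left(- \frac{1}{10}\right)\right) 39 = - 4 \left(18 + \frac{3}{5}\right) 39 = - 4 \cdot \frac{93}{5} \cdot 39 = \left(-4\right) \frac{3627}{5} = - \frac{14508}{5} \approx -2901.6$)
$85 - 41 H = 85 - - \frac{594828}{5} = 85 + \frac{594828}{5} = \frac{595253}{5}$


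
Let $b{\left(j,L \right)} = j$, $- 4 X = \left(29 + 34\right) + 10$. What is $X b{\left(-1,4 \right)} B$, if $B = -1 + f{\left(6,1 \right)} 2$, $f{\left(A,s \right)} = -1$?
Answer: $- \frac{219}{4} \approx -54.75$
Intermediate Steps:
$X = - \frac{73}{4}$ ($X = - \frac{\left(29 + 34\right) + 10}{4} = - \frac{63 + 10}{4} = \left(- \frac{1}{4}\right) 73 = - \frac{73}{4} \approx -18.25$)
$B = -3$ ($B = -1 - 2 = -3$)
$X b{\left(-1,4 \right)} B = \left(- \frac{73}{4}\right) \left(-1\right) \left(-3\right) = \frac{73}{4} \left(-3\right) = - \frac{219}{4}$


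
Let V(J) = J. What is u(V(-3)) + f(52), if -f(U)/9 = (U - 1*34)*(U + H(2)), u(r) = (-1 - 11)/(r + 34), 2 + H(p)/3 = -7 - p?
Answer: -95430/31 ≈ -3078.4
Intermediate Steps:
H(p) = -27 - 3*p (H(p) = -6 + 3*(-7 - p) = -6 + (-21 - 3*p) = -27 - 3*p)
u(r) = -12/(34 + r)
f(U) = -9*(-34 + U)*(-33 + U) (f(U) = -9*(U - 1*34)*(U + (-27 - 3*2)) = -9*(U - 34)*(U + (-27 - 6)) = -9*(-34 + U)*(U - 33) = -9*(-34 + U)*(-33 + U))
u(V(-3)) + f(52) = -12/(34 - 3) + (-10098 - 9*52**2 + 603*52) = -12/31 + (-10098 - 9*2704 + 31356) = -12*1/31 + (-10098 - 24336 + 31356) = -12/31 - 3078 = -95430/31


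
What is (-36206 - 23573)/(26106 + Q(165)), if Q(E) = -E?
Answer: -59779/25941 ≈ -2.3044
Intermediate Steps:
(-36206 - 23573)/(26106 + Q(165)) = (-36206 - 23573)/(26106 - 1*165) = -59779/(26106 - 165) = -59779/25941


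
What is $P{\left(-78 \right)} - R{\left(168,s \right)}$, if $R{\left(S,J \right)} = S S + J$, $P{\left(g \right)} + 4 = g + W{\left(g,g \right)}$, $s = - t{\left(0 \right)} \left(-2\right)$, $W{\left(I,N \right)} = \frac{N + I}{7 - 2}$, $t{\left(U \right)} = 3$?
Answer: $- \frac{141716}{5} \approx -28343.0$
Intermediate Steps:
$W{\left(I,N \right)} = \frac{I}{5} + \frac{N}{5}$ ($W{\left(I,N \right)} = \frac{I + N}{5} = \left(I + N\right) \frac{1}{5} = \frac{I}{5} + \frac{N}{5}$)
$s = 6$ ($s = \left(-1\right) 3 \left(-2\right) = \left(-3\right) \left(-2\right) = 6$)
$P{\left(g \right)} = -4 + \frac{7 g}{5}$ ($P{\left(g \right)} = -4 + \left(g + \left(\frac{g}{5} + \frac{g}{5}\right)\right) = -4 + \left(g + \frac{2 g}{5}\right) = -4 + \frac{7 g}{5}$)
$R{\left(S,J \right)} = J + S^{2}$ ($R{\left(S,J \right)} = S^{2} + J = J + S^{2}$)
$P{\left(-78 \right)} - R{\left(168,s \right)} = \left(-4 + \frac{7}{5} \left(-78\right)\right) - \left(6 + 168^{2}\right) = \left(-4 - \frac{546}{5}\right) - \left(6 + 28224\right) = - \frac{566}{5} - 28230 = - \frac{141716}{5}$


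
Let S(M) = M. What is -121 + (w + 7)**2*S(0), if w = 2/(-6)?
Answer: -121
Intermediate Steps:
w = -1/3 (w = 2*(-1/6) = -1/3 ≈ -0.33333)
-121 + (w + 7)**2*S(0) = -121 + (-1/3 + 7)**2*0 = -121 + (20/3)**2*0 = -121 + (400/9)*0 = -121 + 0 = -121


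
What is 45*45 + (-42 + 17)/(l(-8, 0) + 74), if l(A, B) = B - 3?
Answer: 143750/71 ≈ 2024.6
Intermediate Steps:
l(A, B) = -3 + B
45*45 + (-42 + 17)/(l(-8, 0) + 74) = 45*45 + (-42 + 17)/((-3 + 0) + 74) = 2025 - 25/(-3 + 74) = 2025 - 25/71 = 143750/71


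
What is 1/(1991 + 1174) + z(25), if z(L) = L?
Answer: 79126/3165 ≈ 25.000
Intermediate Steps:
1/(1991 + 1174) + z(25) = 1/(1991 + 1174) + 25 = 1/3165 + 25 = 79126/3165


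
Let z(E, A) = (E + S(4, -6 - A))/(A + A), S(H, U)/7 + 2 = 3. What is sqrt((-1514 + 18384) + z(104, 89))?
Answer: sqrt(534528838)/178 ≈ 129.89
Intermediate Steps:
S(H, U) = 7 (S(H, U) = -14 + 7*3 = -14 + 21 = 7)
z(E, A) = (7 + E)/(2*A) (z(E, A) = (E + 7)/(A + A) = (7 + E)/((2*A)) = (7 + E)*(1/(2*A)) = (7 + E)/(2*A))
sqrt((-1514 + 18384) + z(104, 89)) = sqrt((-1514 + 18384) + (1/2)*(7 + 104)/89) = sqrt(16870 + (1/2)*(1/89)*111) = sqrt(16870 + 111/178) = sqrt(3002971/178) = sqrt(534528838)/178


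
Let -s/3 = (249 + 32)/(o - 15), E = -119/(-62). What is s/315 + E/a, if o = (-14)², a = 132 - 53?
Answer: 885257/93086490 ≈ 0.0095100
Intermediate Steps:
E = 119/62 (E = -119*(-1/62) = 119/62 ≈ 1.9194)
a = 79
o = 196
s = -843/181 (s = -3*(249 + 32)/(196 - 15) = -843/181 ≈ -4.6575)
s/315 + E/a = -843/181/315 + (119/62)/79 = -843/181*1/315 + (119/62)*(1/79) = -281/19005 + 119/4898 = 885257/93086490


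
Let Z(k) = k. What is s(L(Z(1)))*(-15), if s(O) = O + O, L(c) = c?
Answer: -30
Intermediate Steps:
s(O) = 2*O
s(L(Z(1)))*(-15) = (2*1)*(-15) = 2*(-15) = -30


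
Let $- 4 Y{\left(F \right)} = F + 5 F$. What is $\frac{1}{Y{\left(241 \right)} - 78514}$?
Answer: $- \frac{2}{157751} \approx -1.2678 \cdot 10^{-5}$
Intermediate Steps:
$Y{\left(F \right)} = - \frac{3 F}{2}$ ($Y{\left(F \right)} = - \frac{F + 5 F}{4} = - \frac{6 F}{4} = - \frac{3 F}{2}$)
$\frac{1}{Y{\left(241 \right)} - 78514} = \frac{1}{\left(- \frac{3}{2}\right) 241 - 78514} = \frac{1}{- \frac{723}{2} - 78514} = \frac{1}{- \frac{157751}{2}} = - \frac{2}{157751}$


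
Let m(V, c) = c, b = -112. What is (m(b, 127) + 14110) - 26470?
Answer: -12233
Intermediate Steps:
(m(b, 127) + 14110) - 26470 = (127 + 14110) - 26470 = 14237 - 26470 = -12233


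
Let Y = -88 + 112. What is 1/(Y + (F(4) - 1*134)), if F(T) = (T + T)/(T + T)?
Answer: -1/109 ≈ -0.0091743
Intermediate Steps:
F(T) = 1 (F(T) = (2*T)/((2*T)) = (2*T)*(1/(2*T)) = 1)
Y = 24
1/(Y + (F(4) - 1*134)) = 1/(24 + (1 - 1*134)) = 1/(24 + (1 - 134)) = 1/(24 - 133) = 1/(-109) = -1/109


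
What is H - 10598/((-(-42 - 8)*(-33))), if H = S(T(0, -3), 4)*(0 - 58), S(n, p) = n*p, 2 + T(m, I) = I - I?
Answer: 388099/825 ≈ 470.42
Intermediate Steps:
T(m, I) = -2 (T(m, I) = -2 + (I - I) = -2 + 0 = -2)
H = 464 (H = (-2*4)*(0 - 58) = -8*(-58) = 464)
H - 10598/((-(-42 - 8)*(-33))) = 464 - 10598/((-(-42 - 8)*(-33))) = 464 - 10598/((-(-50)*(-33))) = 464 - 10598/((-1*1650)) = 464 - 10598/(-1650) = 464 - 10598*(-1)/1650 = 464 - 1*(-5299/825) = 464 + 5299/825 = 388099/825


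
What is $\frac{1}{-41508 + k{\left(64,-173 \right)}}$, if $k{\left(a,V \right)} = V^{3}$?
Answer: $- \frac{1}{5219225} \approx -1.916 \cdot 10^{-7}$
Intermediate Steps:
$\frac{1}{-41508 + k{\left(64,-173 \right)}} = \frac{1}{-41508 + \left(-173\right)^{3}} = \frac{1}{-41508 - 5177717} = \frac{1}{-5219225} = - \frac{1}{5219225}$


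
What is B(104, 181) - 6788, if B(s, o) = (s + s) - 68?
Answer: -6648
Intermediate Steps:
B(s, o) = -68 + 2*s (B(s, o) = 2*s - 68 = -68 + 2*s)
B(104, 181) - 6788 = (-68 + 2*104) - 6788 = (-68 + 208) - 6788 = 140 - 6788 = -6648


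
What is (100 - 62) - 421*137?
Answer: -57639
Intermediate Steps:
(100 - 62) - 421*137 = 38 - 57677 = -57639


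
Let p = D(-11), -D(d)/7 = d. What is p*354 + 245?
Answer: 27503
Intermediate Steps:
D(d) = -7*d
p = 77 (p = -7*(-11) = 77)
p*354 + 245 = 77*354 + 245 = 27258 + 245 = 27503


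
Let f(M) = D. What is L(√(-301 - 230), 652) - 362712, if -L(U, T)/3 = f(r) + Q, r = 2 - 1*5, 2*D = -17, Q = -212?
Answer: -724101/2 ≈ -3.6205e+5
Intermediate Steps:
D = -17/2 (D = (½)*(-17) = -17/2 ≈ -8.5000)
r = -3 (r = 2 - 5 = -3)
f(M) = -17/2
L(U, T) = 1323/2 (L(U, T) = -3*(-17/2 - 212) = -3*(-441/2) = 1323/2)
L(√(-301 - 230), 652) - 362712 = 1323/2 - 362712 = -724101/2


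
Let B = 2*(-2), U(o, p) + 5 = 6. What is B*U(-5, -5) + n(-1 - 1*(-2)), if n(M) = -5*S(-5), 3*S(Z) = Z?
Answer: 13/3 ≈ 4.3333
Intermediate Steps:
U(o, p) = 1 (U(o, p) = -5 + 6 = 1)
S(Z) = Z/3
B = -4
n(M) = 25/3 (n(M) = -5*(-5)/3 = -5*(-5/3) = 25/3)
B*U(-5, -5) + n(-1 - 1*(-2)) = -4*1 + 25/3 = -4 + 25/3 = 13/3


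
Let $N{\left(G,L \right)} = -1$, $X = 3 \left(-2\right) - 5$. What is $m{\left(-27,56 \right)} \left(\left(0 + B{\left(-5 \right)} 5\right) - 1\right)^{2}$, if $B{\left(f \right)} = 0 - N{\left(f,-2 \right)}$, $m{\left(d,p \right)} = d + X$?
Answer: $-608$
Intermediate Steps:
$X = -11$ ($X = -6 - 5 = -11$)
$m{\left(d,p \right)} = -11 + d$ ($m{\left(d,p \right)} = d - 11 = -11 + d$)
$B{\left(f \right)} = 1$ ($B{\left(f \right)} = 0 - -1 = 0 + 1 = 1$)
$m{\left(-27,56 \right)} \left(\left(0 + B{\left(-5 \right)} 5\right) - 1\right)^{2} = \left(-11 - 27\right) \left(\left(0 + 1 \cdot 5\right) - 1\right)^{2} = - 38 \left(\left(0 + 5\right) - 1\right)^{2} = - 38 \left(5 - 1\right)^{2} = - 38 \cdot 4^{2} = \left(-38\right) 16 = -608$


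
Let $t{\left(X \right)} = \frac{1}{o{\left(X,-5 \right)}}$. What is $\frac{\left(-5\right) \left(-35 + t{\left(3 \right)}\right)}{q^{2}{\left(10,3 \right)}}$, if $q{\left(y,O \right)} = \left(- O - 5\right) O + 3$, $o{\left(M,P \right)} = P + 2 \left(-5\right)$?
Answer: $\frac{526}{1323} \approx 0.39758$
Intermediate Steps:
$o{\left(M,P \right)} = -10 + P$ ($o{\left(M,P \right)} = P - 10 = -10 + P$)
$t{\left(X \right)} = - \frac{1}{15}$ ($t{\left(X \right)} = \frac{1}{-10 - 5} = \frac{1}{-15} = - \frac{1}{15}$)
$q{\left(y,O \right)} = 3 + O \left(-5 - O\right)$ ($q{\left(y,O \right)} = \left(-5 - O\right) O + 3 = O \left(-5 - O\right) + 3 = 3 + O \left(-5 - O\right)$)
$\frac{\left(-5\right) \left(-35 + t{\left(3 \right)}\right)}{q^{2}{\left(10,3 \right)}} = \frac{\left(-5\right) \left(-35 - \frac{1}{15}\right)}{\left(3 - 3^{2} - 15\right)^{2}} = \frac{\left(-5\right) \left(- \frac{526}{15}\right)}{\left(3 - 9 - 15\right)^{2}} = \frac{526}{3 \left(3 - 9 - 15\right)^{2}} = \frac{526}{3 \left(-21\right)^{2}} = \frac{526}{3 \cdot 441} = \frac{526}{3} \cdot \frac{1}{441} = \frac{526}{1323}$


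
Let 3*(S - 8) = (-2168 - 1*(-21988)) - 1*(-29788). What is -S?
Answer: -16544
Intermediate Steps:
S = 16544 (S = 8 + ((-2168 - 1*(-21988)) - 1*(-29788))/3 = 8 + ((-2168 + 21988) + 29788)/3 = 8 + (19820 + 29788)/3 = 8 + (⅓)*49608 = 8 + 16536 = 16544)
-S = -1*16544 = -16544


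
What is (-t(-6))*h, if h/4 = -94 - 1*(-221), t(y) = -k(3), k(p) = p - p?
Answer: 0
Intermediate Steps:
k(p) = 0
t(y) = 0 (t(y) = -1*0 = 0)
h = 508 (h = 4*(-94 - 1*(-221)) = 4*(-94 + 221) = 4*127 = 508)
(-t(-6))*h = -1*0*508 = 0*508 = 0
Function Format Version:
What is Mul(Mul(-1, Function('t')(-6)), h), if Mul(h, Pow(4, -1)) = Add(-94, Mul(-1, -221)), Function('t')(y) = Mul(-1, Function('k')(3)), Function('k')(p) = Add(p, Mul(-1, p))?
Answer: 0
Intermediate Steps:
Function('k')(p) = 0
Function('t')(y) = 0 (Function('t')(y) = Mul(-1, 0) = 0)
h = 508 (h = Mul(4, Add(-94, Mul(-1, -221))) = Mul(4, Add(-94, 221)) = Mul(4, 127) = 508)
Mul(Mul(-1, Function('t')(-6)), h) = Mul(Mul(-1, 0), 508) = Mul(0, 508) = 0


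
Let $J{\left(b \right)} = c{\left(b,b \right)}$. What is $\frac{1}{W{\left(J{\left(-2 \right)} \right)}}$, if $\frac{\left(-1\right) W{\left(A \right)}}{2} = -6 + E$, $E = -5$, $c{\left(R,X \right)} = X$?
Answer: $\frac{1}{22} \approx 0.045455$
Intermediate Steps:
$J{\left(b \right)} = b$
$W{\left(A \right)} = 22$ ($W{\left(A \right)} = - 2 \left(-6 - 5\right) = \left(-2\right) \left(-11\right) = 22$)
$\frac{1}{W{\left(J{\left(-2 \right)} \right)}} = \frac{1}{22}$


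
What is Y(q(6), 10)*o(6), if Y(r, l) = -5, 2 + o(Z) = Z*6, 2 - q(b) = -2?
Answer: -170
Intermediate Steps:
q(b) = 4 (q(b) = 2 - 1*(-2) = 2 + 2 = 4)
o(Z) = -2 + 6*Z (o(Z) = -2 + Z*6 = -2 + 6*Z)
Y(q(6), 10)*o(6) = -5*(-2 + 6*6) = -5*(-2 + 36) = -5*34 = -170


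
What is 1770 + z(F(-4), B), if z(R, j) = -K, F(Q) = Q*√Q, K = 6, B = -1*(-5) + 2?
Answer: 1764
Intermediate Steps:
B = 7 (B = 5 + 2 = 7)
F(Q) = Q^(3/2)
z(R, j) = -6 (z(R, j) = -1*6 = -6)
1770 + z(F(-4), B) = 1770 - 6 = 1764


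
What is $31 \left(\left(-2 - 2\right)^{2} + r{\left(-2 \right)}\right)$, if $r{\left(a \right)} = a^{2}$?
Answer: $620$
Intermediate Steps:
$31 \left(\left(-2 - 2\right)^{2} + r{\left(-2 \right)}\right) = 31 \left(\left(-2 - 2\right)^{2} + \left(-2\right)^{2}\right) = 31 \left(\left(-4\right)^{2} + 4\right) = 31 \left(16 + 4\right) = 31 \cdot 20 = 620$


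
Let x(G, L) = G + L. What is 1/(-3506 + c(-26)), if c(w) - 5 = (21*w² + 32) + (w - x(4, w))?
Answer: 1/10723 ≈ 9.3258e-5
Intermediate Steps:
c(w) = 33 + 21*w² (c(w) = 5 + ((21*w² + 32) + (w - (4 + w))) = 5 + ((32 + 21*w²) + (w + (-4 - w))) = 5 + ((32 + 21*w²) - 4) = 5 + (28 + 21*w²) = 33 + 21*w²)
1/(-3506 + c(-26)) = 1/(-3506 + (33 + 21*(-26)²)) = 1/(-3506 + (33 + 21*676)) = 1/(-3506 + (33 + 14196)) = 1/(-3506 + 14229) = 1/10723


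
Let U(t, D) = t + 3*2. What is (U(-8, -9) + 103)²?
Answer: 10201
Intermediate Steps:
U(t, D) = 6 + t (U(t, D) = t + 6 = 6 + t)
(U(-8, -9) + 103)² = ((6 - 8) + 103)² = (-2 + 103)² = 101² = 10201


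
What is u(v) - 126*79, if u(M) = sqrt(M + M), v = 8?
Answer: -9950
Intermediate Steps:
u(M) = sqrt(2)*sqrt(M) (u(M) = sqrt(2*M) = sqrt(2)*sqrt(M))
u(v) - 126*79 = sqrt(2)*sqrt(8) - 126*79 = sqrt(2)*(2*sqrt(2)) - 9954 = 4 - 9954 = -9950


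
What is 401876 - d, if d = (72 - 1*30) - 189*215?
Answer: 442469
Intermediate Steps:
d = -40593 (d = (72 - 30) - 40635 = 42 - 40635 = -40593)
401876 - d = 401876 - 1*(-40593) = 401876 + 40593 = 442469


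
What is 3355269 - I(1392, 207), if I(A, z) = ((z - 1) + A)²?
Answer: 801665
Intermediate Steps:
I(A, z) = (-1 + A + z)² (I(A, z) = ((-1 + z) + A)² = (-1 + A + z)²)
3355269 - I(1392, 207) = 3355269 - (-1 + 1392 + 207)² = 3355269 - 1*1598² = 3355269 - 1*2553604 = 3355269 - 2553604 = 801665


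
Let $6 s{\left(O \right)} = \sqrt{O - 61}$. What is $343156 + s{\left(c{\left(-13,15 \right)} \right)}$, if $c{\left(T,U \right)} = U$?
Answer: $343156 + \frac{i \sqrt{46}}{6} \approx 3.4316 \cdot 10^{5} + 1.1304 i$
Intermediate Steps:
$s{\left(O \right)} = \frac{\sqrt{-61 + O}}{6}$ ($s{\left(O \right)} = \frac{\sqrt{O - 61}}{6} = \frac{\sqrt{-61 + O}}{6}$)
$343156 + s{\left(c{\left(-13,15 \right)} \right)} = 343156 + \frac{\sqrt{-61 + 15}}{6} = 343156 + \frac{\sqrt{-46}}{6} = 343156 + \frac{i \sqrt{46}}{6}$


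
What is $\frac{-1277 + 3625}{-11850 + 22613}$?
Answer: $\frac{2348}{10763} \approx 0.21815$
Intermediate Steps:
$\frac{-1277 + 3625}{-11850 + 22613} = \frac{2348}{10763}$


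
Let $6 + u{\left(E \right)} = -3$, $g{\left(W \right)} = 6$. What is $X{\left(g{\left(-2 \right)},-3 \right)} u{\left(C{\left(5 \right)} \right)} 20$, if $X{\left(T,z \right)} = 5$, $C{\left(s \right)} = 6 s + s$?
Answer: $-900$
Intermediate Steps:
$C{\left(s \right)} = 7 s$
$u{\left(E \right)} = -9$ ($u{\left(E \right)} = -6 - 3 = -9$)
$X{\left(g{\left(-2 \right)},-3 \right)} u{\left(C{\left(5 \right)} \right)} 20 = 5 \left(-9\right) 20 = \left(-45\right) 20 = -900$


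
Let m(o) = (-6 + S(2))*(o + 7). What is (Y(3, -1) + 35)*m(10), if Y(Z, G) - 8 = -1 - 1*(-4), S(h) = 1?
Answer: -3910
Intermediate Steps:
Y(Z, G) = 11 (Y(Z, G) = 8 + (-1 - 1*(-4)) = 8 + (-1 + 4) = 8 + 3 = 11)
m(o) = -35 - 5*o (m(o) = (-6 + 1)*(o + 7) = -5*(7 + o) = -35 - 5*o)
(Y(3, -1) + 35)*m(10) = (11 + 35)*(-35 - 5*10) = 46*(-35 - 50) = 46*(-85) = -3910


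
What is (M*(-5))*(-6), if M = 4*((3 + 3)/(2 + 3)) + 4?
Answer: 264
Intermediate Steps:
M = 44/5 (M = 4*(6/5) + 4 = 24/5 + 4 = 44/5 ≈ 8.8000)
(M*(-5))*(-6) = ((44/5)*(-5))*(-6) = -44*(-6) = 264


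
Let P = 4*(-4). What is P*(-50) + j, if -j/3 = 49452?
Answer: -147556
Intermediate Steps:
j = -148356 (j = -3*49452 = -148356)
P = -16
P*(-50) + j = -16*(-50) - 148356 = 800 - 148356 = -147556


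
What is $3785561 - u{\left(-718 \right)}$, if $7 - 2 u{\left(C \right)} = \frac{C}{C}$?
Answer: $3785558$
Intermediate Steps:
$u{\left(C \right)} = 3$ ($u{\left(C \right)} = \frac{7}{2} - \frac{C \frac{1}{C}}{2} = \frac{7}{2} - \frac{1}{2} = 3$)
$3785561 - u{\left(-718 \right)} = 3785561 - 3 = 3785558$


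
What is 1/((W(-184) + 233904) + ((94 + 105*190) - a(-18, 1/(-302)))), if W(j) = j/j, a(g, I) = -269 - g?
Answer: 1/254200 ≈ 3.9339e-6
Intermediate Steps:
W(j) = 1
1/((W(-184) + 233904) + ((94 + 105*190) - a(-18, 1/(-302)))) = 1/((1 + 233904) + ((94 + 105*190) - (-269 - 1*(-18)))) = 1/(233905 + ((94 + 19950) - (-269 + 18))) = 1/(233905 + (20044 - 1*(-251))) = 1/(233905 + (20044 + 251)) = 1/(233905 + 20295) = 1/254200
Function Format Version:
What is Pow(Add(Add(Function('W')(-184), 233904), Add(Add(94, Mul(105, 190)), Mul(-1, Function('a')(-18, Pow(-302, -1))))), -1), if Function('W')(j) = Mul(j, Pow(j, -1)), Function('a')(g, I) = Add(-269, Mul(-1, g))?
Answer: Rational(1, 254200) ≈ 3.9339e-6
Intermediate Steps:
Function('W')(j) = 1
Pow(Add(Add(Function('W')(-184), 233904), Add(Add(94, Mul(105, 190)), Mul(-1, Function('a')(-18, Pow(-302, -1))))), -1) = Pow(Add(Add(1, 233904), Add(Add(94, Mul(105, 190)), Mul(-1, Add(-269, Mul(-1, -18))))), -1) = Pow(Add(233905, Add(Add(94, 19950), Mul(-1, Add(-269, 18)))), -1) = Pow(Add(233905, Add(20044, Mul(-1, -251))), -1) = Pow(Add(233905, Add(20044, 251)), -1) = Pow(Add(233905, 20295), -1) = Pow(254200, -1) = Rational(1, 254200)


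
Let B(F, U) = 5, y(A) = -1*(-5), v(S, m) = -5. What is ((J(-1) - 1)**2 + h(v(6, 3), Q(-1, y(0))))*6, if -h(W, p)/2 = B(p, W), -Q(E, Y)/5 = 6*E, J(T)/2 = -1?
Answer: -6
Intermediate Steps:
J(T) = -2 (J(T) = 2*(-1) = -2)
y(A) = 5
Q(E, Y) = -30*E
h(W, p) = -10 (h(W, p) = -2*5 = -10)
((J(-1) - 1)**2 + h(v(6, 3), Q(-1, y(0))))*6 = ((-2 - 1)**2 - 10)*6 = ((-3)**2 - 10)*6 = (9 - 10)*6 = -1*6 = -6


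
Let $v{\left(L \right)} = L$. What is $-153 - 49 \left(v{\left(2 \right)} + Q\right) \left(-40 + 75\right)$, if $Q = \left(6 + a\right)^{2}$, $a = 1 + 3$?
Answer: $-175083$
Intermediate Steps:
$a = 4$
$Q = 100$ ($Q = \left(6 + 4\right)^{2} = 10^{2} = 100$)
$-153 - 49 \left(v{\left(2 \right)} + Q\right) \left(-40 + 75\right) = -153 - 49 \left(2 + 100\right) \left(-40 + 75\right) = -153 - 49 \cdot 102 \cdot 35 = -153 - 174930 = -175083$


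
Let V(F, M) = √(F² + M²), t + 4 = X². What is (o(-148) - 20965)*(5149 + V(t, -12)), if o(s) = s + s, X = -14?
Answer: -109472889 - 255132*√257 ≈ -1.1356e+8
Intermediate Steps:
o(s) = 2*s
t = 192 (t = -4 + (-14)² = -4 + 196 = 192)
(o(-148) - 20965)*(5149 + V(t, -12)) = (2*(-148) - 20965)*(5149 + √(192² + (-12)²)) = (-296 - 20965)*(5149 + √(36864 + 144)) = -21261*(5149 + √37008) = -21261*(5149 + 12*√257) = -109472889 - 255132*√257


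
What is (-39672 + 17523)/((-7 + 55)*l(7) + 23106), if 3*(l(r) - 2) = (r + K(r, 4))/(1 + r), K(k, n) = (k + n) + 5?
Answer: -22149/23248 ≈ -0.95273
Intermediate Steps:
K(k, n) = 5 + k + n
l(r) = 2 + (9 + 2*r)/(3*(1 + r)) (l(r) = 2 + ((r + (5 + r + 4))/(1 + r))/3 = 2 + ((r + (9 + r))/(1 + r))/3 = 2 + ((9 + 2*r)/(1 + r))/3 = 2 + (9 + 2*r)/(3*(1 + r)))
(-39672 + 17523)/((-7 + 55)*l(7) + 23106) = (-39672 + 17523)/((-7 + 55)*((15 + 8*7)/(3*(1 + 7))) + 23106) = -22149/(48*((⅓)*(15 + 56)/8) + 23106) = -22149/(48*((⅓)*(⅛)*71) + 23106) = -22149/(48*(71/24) + 23106) = -22149/(142 + 23106) = -22149/23248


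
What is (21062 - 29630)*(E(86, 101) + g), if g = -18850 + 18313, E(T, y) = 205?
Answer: 2844576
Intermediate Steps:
g = -537
(21062 - 29630)*(E(86, 101) + g) = (21062 - 29630)*(205 - 537) = -8568*(-332) = 2844576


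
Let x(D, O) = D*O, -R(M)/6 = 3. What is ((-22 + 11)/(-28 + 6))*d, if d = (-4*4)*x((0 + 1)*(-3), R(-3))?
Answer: -432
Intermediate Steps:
R(M) = -18 (R(M) = -6*3 = -18)
d = -864 (d = (-4*4)*(((0 + 1)*(-3))*(-18)) = -16*1*(-3)*(-18) = -(-48)*(-18) = -16*54 = -864)
((-22 + 11)/(-28 + 6))*d = ((-22 + 11)/(-28 + 6))*(-864) = -11/(-22)*(-864) = -11*(-1/22)*(-864) = (½)*(-864) = -432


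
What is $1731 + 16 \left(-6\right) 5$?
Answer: $1251$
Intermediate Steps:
$1731 + 16 \left(-6\right) 5 = 1731 - 480 = 1251$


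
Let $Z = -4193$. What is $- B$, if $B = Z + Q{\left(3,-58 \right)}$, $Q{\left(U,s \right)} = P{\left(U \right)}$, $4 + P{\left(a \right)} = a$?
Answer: $4194$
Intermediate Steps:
$P{\left(a \right)} = -4 + a$
$Q{\left(U,s \right)} = -4 + U$
$B = -4194$ ($B = -4193 + \left(-4 + 3\right) = -4193 - 1 = -4194$)
$- B = \left(-1\right) \left(-4194\right) = 4194$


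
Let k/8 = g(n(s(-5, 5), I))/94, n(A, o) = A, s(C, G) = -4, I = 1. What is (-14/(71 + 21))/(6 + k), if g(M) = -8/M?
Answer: -329/13340 ≈ -0.024663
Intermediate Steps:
k = 8/47 (k = 8*(-8/(-4)/94) = 8*(-8*(-¼)*(1/94)) = 8*(2*(1/94)) = 8*(1/47) = 8/47 ≈ 0.17021)
(-14/(71 + 21))/(6 + k) = (-14/(71 + 21))/(6 + 8/47) = (-14/92)/(290/47) = -14*1/92*(47/290) = -7/46*47/290 = -329/13340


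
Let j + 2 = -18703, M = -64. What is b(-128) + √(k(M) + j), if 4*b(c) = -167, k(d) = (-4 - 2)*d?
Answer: -167/4 + I*√18321 ≈ -41.75 + 135.35*I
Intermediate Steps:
k(d) = -6*d
j = -18705 (j = -2 - 18703 = -18705)
b(c) = -167/4 (b(c) = (¼)*(-167) = -167/4)
b(-128) + √(k(M) + j) = -167/4 + √(-6*(-64) - 18705) = -167/4 + √(384 - 18705) = -167/4 + √(-18321) = -167/4 + I*√18321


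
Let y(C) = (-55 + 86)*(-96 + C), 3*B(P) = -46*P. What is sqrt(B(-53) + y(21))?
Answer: I*sqrt(13611)/3 ≈ 38.889*I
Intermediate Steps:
B(P) = -46*P/3 (B(P) = (-46*P)/3 = -46*P/3)
y(C) = -2976 + 31*C (y(C) = 31*(-96 + C) = -2976 + 31*C)
sqrt(B(-53) + y(21)) = sqrt(-46/3*(-53) + (-2976 + 31*21)) = sqrt(2438/3 + (-2976 + 651)) = sqrt(2438/3 - 2325) = sqrt(-4537/3) = I*sqrt(13611)/3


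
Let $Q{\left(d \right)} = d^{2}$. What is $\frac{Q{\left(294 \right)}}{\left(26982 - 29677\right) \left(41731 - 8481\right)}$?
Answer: $- \frac{126}{130625} \approx -0.00096459$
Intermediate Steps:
$\frac{Q{\left(294 \right)}}{\left(26982 - 29677\right) \left(41731 - 8481\right)} = \frac{294^{2}}{\left(26982 - 29677\right) \left(41731 - 8481\right)} = \frac{86436}{\left(-2695\right) 33250} = \frac{86436}{-89608750} = 86436 \left(- \frac{1}{89608750}\right) = - \frac{126}{130625}$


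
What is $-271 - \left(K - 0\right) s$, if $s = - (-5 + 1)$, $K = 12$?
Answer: $-319$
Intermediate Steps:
$s = 4$ ($s = \left(-1\right) \left(-4\right) = 4$)
$-271 - \left(K - 0\right) s = -271 - \left(12 - 0\right) 4 = -271 - \left(12 + \left(-6 + 6\right)\right) 4 = -271 - \left(12 + 0\right) 4 = -271 - 12 \cdot 4 = -271 - 48 = -319$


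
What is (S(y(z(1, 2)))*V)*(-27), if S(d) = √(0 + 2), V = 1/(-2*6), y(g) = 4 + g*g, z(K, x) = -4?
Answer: 9*√2/4 ≈ 3.1820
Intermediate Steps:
y(g) = 4 + g²
V = -1/12 (V = 1/(-1*12) = 1/(-12) = -1/12 ≈ -0.083333)
S(d) = √2
(S(y(z(1, 2)))*V)*(-27) = (√2*(-1/12))*(-27) = -√2/12*(-27) = 9*√2/4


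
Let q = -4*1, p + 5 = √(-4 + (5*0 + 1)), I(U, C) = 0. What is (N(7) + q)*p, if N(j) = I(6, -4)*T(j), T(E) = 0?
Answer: 20 - 4*I*√3 ≈ 20.0 - 6.9282*I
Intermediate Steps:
N(j) = 0 (N(j) = 0*0 = 0)
p = -5 + I*√3 (p = -5 + √(-4 + (5*0 + 1)) = -5 + √(-4 + (0 + 1)) = -5 + √(-4 + 1) = -5 + √(-3) = -5 + I*√3 ≈ -5.0 + 1.732*I)
q = -4
(N(7) + q)*p = (0 - 4)*(-5 + I*√3) = -4*(-5 + I*√3) = 20 - 4*I*√3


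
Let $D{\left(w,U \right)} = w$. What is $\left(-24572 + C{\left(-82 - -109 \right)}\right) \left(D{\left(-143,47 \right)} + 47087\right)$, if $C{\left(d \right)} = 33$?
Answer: $-1151958816$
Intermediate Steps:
$\left(-24572 + C{\left(-82 - -109 \right)}\right) \left(D{\left(-143,47 \right)} + 47087\right) = \left(-24572 + 33\right) \left(-143 + 47087\right) = \left(-24539\right) 46944 = -1151958816$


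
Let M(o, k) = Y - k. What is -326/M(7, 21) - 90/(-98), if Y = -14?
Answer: 2507/245 ≈ 10.233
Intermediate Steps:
M(o, k) = -14 - k
-326/M(7, 21) - 90/(-98) = -326/(-14 - 1*21) - 90/(-98) = -326/(-14 - 21) - 90*(-1/98) = -326/(-35) + 45/49 = -326*(-1/35) + 45/49 = 326/35 + 45/49 = 2507/245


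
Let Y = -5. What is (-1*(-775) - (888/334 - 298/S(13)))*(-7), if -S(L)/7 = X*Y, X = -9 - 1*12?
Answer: -94751269/17535 ≈ -5403.5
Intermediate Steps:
X = -21 (X = -9 - 12 = -21)
S(L) = -735 (S(L) = -(-147)*(-5) = -7*105 = -735)
(-1*(-775) - (888/334 - 298/S(13)))*(-7) = (-1*(-775) - (888/334 - 298/(-735)))*(-7) = (775 - (888*(1/334) - 298*(-1/735)))*(-7) = (775 - (444/167 + 298/735))*(-7) = (775 - 1*376106/122745)*(-7) = (775 - 376106/122745)*(-7) = (94751269/122745)*(-7) = -94751269/17535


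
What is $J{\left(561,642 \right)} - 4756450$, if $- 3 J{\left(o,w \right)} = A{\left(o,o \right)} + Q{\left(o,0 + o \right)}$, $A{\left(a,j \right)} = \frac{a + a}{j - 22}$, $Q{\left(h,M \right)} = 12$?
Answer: $- \frac{233066280}{49} \approx -4.7565 \cdot 10^{6}$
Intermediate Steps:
$A{\left(a,j \right)} = \frac{2 a}{-22 + j}$
$J{\left(o,w \right)} = -4 - \frac{2 o}{3 \left(-22 + o\right)}$ ($J{\left(o,w \right)} = - \frac{\frac{2 o}{-22 + o} + 12}{3} = - \frac{12 + \frac{2 o}{-22 + o}}{3} = -4 - \frac{2 o}{3 \left(-22 + o\right)}$)
$J{\left(561,642 \right)} - 4756450 = \frac{2 \left(132 - 3927\right)}{3 \left(-22 + 561\right)} - 4756450 = \frac{2 \left(132 - 3927\right)}{3 \cdot 539} - 4756450 = \frac{2}{3} \cdot \frac{1}{539} \left(-3795\right) - 4756450 = - \frac{230}{49} - 4756450 = - \frac{233066280}{49}$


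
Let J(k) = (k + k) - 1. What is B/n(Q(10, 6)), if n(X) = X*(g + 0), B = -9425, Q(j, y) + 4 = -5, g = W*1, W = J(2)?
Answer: 9425/27 ≈ 349.07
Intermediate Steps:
J(k) = -1 + 2*k (J(k) = 2*k - 1 = -1 + 2*k)
W = 3 (W = -1 + 2*2 = -1 + 4 = 3)
g = 3 (g = 3*1 = 3)
Q(j, y) = -9 (Q(j, y) = -4 - 5 = -9)
n(X) = 3*X (n(X) = X*(3 + 0) = X*3 = 3*X)
B/n(Q(10, 6)) = -9425/(3*(-9)) = -9425/(-27) = -9425*(-1/27) = 9425/27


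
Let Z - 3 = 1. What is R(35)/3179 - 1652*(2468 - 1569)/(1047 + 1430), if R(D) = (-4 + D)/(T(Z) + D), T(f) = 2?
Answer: -174687486417/291352171 ≈ -599.58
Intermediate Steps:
Z = 4 (Z = 3 + 1 = 4)
R(D) = (-4 + D)/(2 + D)
R(35)/3179 - 1652*(2468 - 1569)/(1047 + 1430) = ((-4 + 35)/(2 + 35))/3179 - 1652*(2468 - 1569)/(1047 + 1430) = (31/37)*(1/3179) - 1652/(2477/899) = ((1/37)*31)*(1/3179) - 1652/(2477*(1/899)) = (31/37)*(1/3179) - 1652/2477/899 = 31/117623 - 1652*899/2477 = 31/117623 - 1485148/2477 = -174687486417/291352171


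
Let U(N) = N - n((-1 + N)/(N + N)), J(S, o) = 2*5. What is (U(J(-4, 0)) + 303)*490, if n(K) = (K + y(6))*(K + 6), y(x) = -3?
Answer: 6457171/40 ≈ 1.6143e+5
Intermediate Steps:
J(S, o) = 10
n(K) = (-3 + K)*(6 + K) (n(K) = (K - 3)*(K + 6) = (-3 + K)*(6 + K))
U(N) = 18 + N - 3*(-1 + N)/(2*N) - (-1 + N)²/(4*N²) (U(N) = N - (-18 + ((-1 + N)/(N + N))² + 3*((-1 + N)/(N + N))) = N - (-18 + ((-1 + N)/((2*N)))² + 3*((-1 + N)/((2*N)))) = N - (-18 + ((-1 + N)*(1/(2*N)))² + 3*((-1 + N)*(1/(2*N)))) = N - (-18 + ((-1 + N)/(2*N))² + 3*((-1 + N)/(2*N))) = N - (-18 + (-1 + N)²/(4*N²) + 3*(-1 + N)/(2*N)) = N + (18 - 3*(-1 + N)/(2*N) - (-1 + N)²/(4*N²)) = 18 + N - 3*(-1 + N)/(2*N) - (-1 + N)²/(4*N²))
(U(J(-4, 0)) + 303)*490 = ((65/4 + 10 + 2/10 - ¼/10²) + 303)*490 = ((65/4 + 10 + 2*(⅒) - ¼*1/100) + 303)*490 = ((65/4 + 10 + ⅕ - 1/400) + 303)*490 = (10579/400 + 303)*490 = (131779/400)*490 = 6457171/40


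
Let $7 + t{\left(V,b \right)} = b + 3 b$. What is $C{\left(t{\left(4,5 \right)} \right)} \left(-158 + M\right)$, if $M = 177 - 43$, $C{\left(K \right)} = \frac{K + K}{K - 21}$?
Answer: $78$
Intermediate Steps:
$t{\left(V,b \right)} = -7 + 4 b$ ($t{\left(V,b \right)} = -7 + \left(b + 3 b\right) = -7 + 4 b$)
$C{\left(K \right)} = \frac{2 K}{-21 + K}$
$M = 134$
$C{\left(t{\left(4,5 \right)} \right)} \left(-158 + M\right) = \frac{2 \left(-7 + 4 \cdot 5\right)}{-21 + \left(-7 + 4 \cdot 5\right)} \left(-158 + 134\right) = \frac{2 \left(-7 + 20\right)}{-21 + \left(-7 + 20\right)} \left(-24\right) = 2 \cdot 13 \frac{1}{-21 + 13} \left(-24\right) = 2 \cdot 13 \frac{1}{-8} \left(-24\right) = 2 \cdot 13 \left(- \frac{1}{8}\right) \left(-24\right) = \left(- \frac{13}{4}\right) \left(-24\right) = 78$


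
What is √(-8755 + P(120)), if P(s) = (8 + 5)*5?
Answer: I*√8690 ≈ 93.22*I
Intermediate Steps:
P(s) = 65 (P(s) = 13*5 = 65)
√(-8755 + P(120)) = √(-8755 + 65) = √(-8690) = I*√8690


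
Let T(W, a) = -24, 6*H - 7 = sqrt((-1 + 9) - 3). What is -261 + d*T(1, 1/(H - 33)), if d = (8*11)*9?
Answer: -19269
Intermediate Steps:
d = 792 (d = 88*9 = 792)
H = 7/6 + sqrt(5)/6 (H = 7/6 + sqrt((-1 + 9) - 3)/6 = 7/6 + sqrt(8 - 3)/6 = 7/6 + sqrt(5)/6 ≈ 1.5393)
-261 + d*T(1, 1/(H - 33)) = -261 + 792*(-24) = -261 - 19008 = -19269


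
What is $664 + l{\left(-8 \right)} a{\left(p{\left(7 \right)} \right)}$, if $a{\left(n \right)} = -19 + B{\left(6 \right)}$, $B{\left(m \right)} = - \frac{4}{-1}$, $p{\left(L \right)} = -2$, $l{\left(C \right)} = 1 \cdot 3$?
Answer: $619$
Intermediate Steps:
$l{\left(C \right)} = 3$
$B{\left(m \right)} = 4$ ($B{\left(m \right)} = \left(-4\right) \left(-1\right) = 4$)
$a{\left(n \right)} = -15$ ($a{\left(n \right)} = -19 + 4 = -15$)
$664 + l{\left(-8 \right)} a{\left(p{\left(7 \right)} \right)} = 664 + 3 \left(-15\right) = 664 - 45 = 619$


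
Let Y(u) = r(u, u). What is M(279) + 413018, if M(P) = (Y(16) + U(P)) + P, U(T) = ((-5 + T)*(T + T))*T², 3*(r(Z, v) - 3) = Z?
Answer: 35705038432/3 ≈ 1.1902e+10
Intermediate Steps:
r(Z, v) = 3 + Z/3
U(T) = 2*T³*(-5 + T) (U(T) = ((-5 + T)*(2*T))*T² = (2*T*(-5 + T))*T² = 2*T³*(-5 + T))
Y(u) = 3 + u/3
M(P) = 25/3 + P + 2*P³*(-5 + P) (M(P) = ((3 + (⅓)*16) + 2*P³*(-5 + P)) + P = ((3 + 16/3) + 2*P³*(-5 + P)) + P = (25/3 + 2*P³*(-5 + P)) + P = 25/3 + P + 2*P³*(-5 + P))
M(279) + 413018 = (25/3 + 279 + 2*279³*(-5 + 279)) + 413018 = (25/3 + 279 + 2*21717639*274) + 413018 = (25/3 + 279 + 11901266172) + 413018 = 35703799378/3 + 413018 = 35705038432/3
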